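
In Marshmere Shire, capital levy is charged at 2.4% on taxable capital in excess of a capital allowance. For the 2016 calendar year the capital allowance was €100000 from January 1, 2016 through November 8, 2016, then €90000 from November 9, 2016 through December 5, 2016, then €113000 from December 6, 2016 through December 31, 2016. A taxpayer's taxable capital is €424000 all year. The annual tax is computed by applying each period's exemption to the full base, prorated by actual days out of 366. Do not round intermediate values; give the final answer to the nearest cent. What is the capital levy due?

€7771.54

January 1 – November 8, 2016: 313 days, exemption €100000 → (€424000 − €100000) × 2.4% × 313/366 = €6649.9672
November 9 – December 5, 2016: 27 days, exemption €90000 → (€424000 − €90000) × 2.4% × 27/366 = €591.3443
December 6 – December 31, 2016: 26 days, exemption €113000 → (€424000 − €113000) × 2.4% × 26/366 = €530.2295
Total = €7771.5410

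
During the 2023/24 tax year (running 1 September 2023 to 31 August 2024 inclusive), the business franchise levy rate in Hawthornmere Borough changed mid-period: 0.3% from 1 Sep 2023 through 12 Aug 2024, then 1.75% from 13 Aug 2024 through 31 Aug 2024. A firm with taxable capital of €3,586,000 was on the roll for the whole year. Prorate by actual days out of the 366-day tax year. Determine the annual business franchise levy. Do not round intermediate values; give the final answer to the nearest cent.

1 Sep 2023 – 12 Aug 2024: 347 days at 0.3% → €3,586,000 × 0.3% × 347/366 = €10,199.5246
13 Aug – 31 Aug 2024: 19 days at 1.75% → €3,586,000 × 1.75% × 19/366 = €3,257.7732
Total = €13,457.2978

€13,457.30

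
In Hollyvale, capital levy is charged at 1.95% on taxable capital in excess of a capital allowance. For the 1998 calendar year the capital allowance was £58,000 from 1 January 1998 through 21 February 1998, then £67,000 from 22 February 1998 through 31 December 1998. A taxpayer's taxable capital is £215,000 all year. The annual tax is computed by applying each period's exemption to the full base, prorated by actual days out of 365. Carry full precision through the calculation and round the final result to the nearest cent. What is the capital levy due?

1 January – 21 February 1998: 52 days, exemption £58,000 → (£215,000 − £58,000) × 1.95% × 52/365 = £436.1589
22 February – 31 December 1998: 313 days, exemption £67,000 → (£215,000 − £67,000) × 1.95% × 313/365 = £2,474.8438
Total = £2,911.0027

£2,911.00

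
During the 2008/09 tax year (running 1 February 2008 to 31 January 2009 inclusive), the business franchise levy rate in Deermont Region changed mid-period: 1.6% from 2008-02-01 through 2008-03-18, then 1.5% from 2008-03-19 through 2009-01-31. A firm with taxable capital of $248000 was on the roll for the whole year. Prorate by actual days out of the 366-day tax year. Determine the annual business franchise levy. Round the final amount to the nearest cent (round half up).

2008-02-01 to 2008-03-18: 47 days at 1.6% → $248000 × 1.6% × 47/366 = $509.5519
2008-03-19 to 2009-01-31: 319 days at 1.5% → $248000 × 1.5% × 319/366 = $3242.2951
Total = $3751.8470

$3751.85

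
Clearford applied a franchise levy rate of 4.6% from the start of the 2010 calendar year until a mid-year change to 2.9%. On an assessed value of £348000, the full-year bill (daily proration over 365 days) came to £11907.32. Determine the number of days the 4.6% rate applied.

112 days

Let d = days at the first rate; then 365 − d days at the second rate.
£348000 × [4.6%·d + 2.9%·(365−d)] / 365 = £11907.32
Solving gives d = 112, so the new rate took effect on 23 Apr 2010.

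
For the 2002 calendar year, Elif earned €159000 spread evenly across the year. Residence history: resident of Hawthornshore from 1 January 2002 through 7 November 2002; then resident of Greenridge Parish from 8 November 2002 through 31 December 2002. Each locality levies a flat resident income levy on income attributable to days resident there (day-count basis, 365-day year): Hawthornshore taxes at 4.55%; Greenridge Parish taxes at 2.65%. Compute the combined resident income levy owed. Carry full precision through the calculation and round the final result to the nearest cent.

€6787.56

Hawthornshore, 1 January – 7 November 2002: 311 days → €159000 × 4.55% × 311/365 = €6164.1904
Greenridge Parish, 8 November – 31 December 2002: 54 days → €159000 × 2.65% × 54/365 = €623.3671
Total = €6787.5575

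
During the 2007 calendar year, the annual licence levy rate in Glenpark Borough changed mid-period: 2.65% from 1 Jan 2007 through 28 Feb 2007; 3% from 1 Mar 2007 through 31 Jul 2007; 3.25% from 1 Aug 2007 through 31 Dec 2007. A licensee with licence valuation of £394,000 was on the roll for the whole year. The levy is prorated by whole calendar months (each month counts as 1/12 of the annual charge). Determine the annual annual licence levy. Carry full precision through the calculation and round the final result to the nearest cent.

1 Jan – 28 Feb 2007: 2 months at 2.65% → £394,000 × 2.65% × 2/12 = £1,740.1667
1 Mar – 31 Jul 2007: 5 months at 3% → £394,000 × 3% × 5/12 = £4,925.0000
1 Aug – 31 Dec 2007: 5 months at 3.25% → £394,000 × 3.25% × 5/12 = £5,335.4167
Total = £12,000.5833

£12,000.58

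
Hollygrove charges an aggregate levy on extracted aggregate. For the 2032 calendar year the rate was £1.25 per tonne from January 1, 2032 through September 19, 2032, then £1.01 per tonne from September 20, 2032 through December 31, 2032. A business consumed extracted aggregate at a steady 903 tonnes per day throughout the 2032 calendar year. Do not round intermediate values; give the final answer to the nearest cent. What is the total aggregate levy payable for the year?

£390,800.34

January 1 – September 19, 2032: 263 days × 903 tonnes/day = 237,489 tonnes at £1.25/tonne → £296,861.25
September 20 – December 31, 2032: 103 days × 903 tonnes/day = 93,009 tonnes at £1.01/tonne → £93,939.09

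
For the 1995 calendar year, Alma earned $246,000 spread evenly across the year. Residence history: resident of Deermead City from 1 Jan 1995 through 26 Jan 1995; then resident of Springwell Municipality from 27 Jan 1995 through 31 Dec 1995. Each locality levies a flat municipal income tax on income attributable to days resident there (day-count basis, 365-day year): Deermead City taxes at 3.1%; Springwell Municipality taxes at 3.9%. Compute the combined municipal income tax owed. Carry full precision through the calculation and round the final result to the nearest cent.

Deermead City, 1 Jan – 26 Jan 1995: 26 days → $246,000 × 3.1% × 26/365 = $543.2219
Springwell Municipality, 27 Jan – 31 Dec 1995: 339 days → $246,000 × 3.9% × 339/365 = $8,910.5918
Total = $9,453.8137

$9,453.81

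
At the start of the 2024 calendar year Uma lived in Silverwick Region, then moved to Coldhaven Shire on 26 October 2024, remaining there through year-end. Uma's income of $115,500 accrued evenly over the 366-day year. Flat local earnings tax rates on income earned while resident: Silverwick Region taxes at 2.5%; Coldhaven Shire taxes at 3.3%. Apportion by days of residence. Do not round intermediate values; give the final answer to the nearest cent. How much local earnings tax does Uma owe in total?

Silverwick Region, 1 January – 25 October 2024: 299 days → $115,500 × 2.5% × 299/366 = $2,358.9139
Coldhaven Shire, 26 October – 31 December 2024: 67 days → $115,500 × 3.3% × 67/366 = $697.7336
Total = $3,056.6475

$3,056.65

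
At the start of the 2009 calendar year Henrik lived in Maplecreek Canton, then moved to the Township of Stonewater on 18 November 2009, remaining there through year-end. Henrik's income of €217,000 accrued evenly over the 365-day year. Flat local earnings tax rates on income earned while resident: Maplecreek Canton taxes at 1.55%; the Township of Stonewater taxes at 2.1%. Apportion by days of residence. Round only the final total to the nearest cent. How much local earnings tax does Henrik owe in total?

€3,507.37

Maplecreek Canton, 1 January – 17 November 2009: 321 days → €217,000 × 1.55% × 321/365 = €2,958.0370
The Township of Stonewater, 18 November – 31 December 2009: 44 days → €217,000 × 2.1% × 44/365 = €549.3370
Total = €3,507.3740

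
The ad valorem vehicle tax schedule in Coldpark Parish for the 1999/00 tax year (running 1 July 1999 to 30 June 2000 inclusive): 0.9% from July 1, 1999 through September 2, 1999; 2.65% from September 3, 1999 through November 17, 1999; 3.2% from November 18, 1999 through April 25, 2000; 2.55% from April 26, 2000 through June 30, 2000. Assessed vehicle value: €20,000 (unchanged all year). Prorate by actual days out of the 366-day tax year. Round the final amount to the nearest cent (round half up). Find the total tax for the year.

€513.28

July 1 – September 2, 1999: 64 days at 0.9% → €20,000 × 0.9% × 64/366 = €31.4754
September 3 – November 17, 1999: 76 days at 2.65% → €20,000 × 2.65% × 76/366 = €110.0546
November 18, 1999 – April 25, 2000: 160 days at 3.2% → €20,000 × 3.2% × 160/366 = €279.7814
April 26 – June 30, 2000: 66 days at 2.55% → €20,000 × 2.55% × 66/366 = €91.9672
Total = €513.2787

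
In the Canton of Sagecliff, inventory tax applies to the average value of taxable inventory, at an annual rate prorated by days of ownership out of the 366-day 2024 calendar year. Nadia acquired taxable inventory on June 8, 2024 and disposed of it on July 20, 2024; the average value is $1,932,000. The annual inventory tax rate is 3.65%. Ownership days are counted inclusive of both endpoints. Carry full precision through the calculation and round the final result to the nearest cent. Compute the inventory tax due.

$8,284.90

Days held (June 8 – July 20, 2024): 43 out of 366
Tax = $1,932,000 × 3.65% × 43/366 = $8,284.9016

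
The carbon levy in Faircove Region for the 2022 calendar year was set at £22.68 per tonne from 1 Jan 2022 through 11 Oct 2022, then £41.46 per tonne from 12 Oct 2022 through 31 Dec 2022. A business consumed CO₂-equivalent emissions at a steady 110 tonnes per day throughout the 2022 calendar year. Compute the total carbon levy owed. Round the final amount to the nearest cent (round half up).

£1077931.80

1 Jan – 11 Oct 2022: 284 days × 110 tonnes/day = 31,240 tonnes at £22.68/tonne → £708523.20
12 Oct – 31 Dec 2022: 81 days × 110 tonnes/day = 8,910 tonnes at £41.46/tonne → £369408.60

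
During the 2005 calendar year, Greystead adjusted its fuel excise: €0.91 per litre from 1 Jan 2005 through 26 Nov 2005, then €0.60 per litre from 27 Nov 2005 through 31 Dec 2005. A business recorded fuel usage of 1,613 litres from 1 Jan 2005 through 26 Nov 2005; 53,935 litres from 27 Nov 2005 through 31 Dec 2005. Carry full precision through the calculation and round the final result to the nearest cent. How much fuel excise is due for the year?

€33,828.83

1 Jan – 26 Nov 2005: 1,613 litres at €0.91/litre → €1,467.83
27 Nov – 31 Dec 2005: 53,935 litres at €0.60/litre → €32,361.00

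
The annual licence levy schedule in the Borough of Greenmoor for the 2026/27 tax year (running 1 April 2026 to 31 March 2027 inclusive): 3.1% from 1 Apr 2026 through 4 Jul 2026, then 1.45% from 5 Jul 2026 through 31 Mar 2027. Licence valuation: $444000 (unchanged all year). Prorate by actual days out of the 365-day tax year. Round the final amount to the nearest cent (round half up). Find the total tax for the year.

$8344.77

1 Apr – 4 Jul 2026: 95 days at 3.1% → $444000 × 3.1% × 95/365 = $3582.4110
5 Jul 2026 – 31 Mar 2027: 270 days at 1.45% → $444000 × 1.45% × 270/365 = $4762.3562
Total = $8344.7671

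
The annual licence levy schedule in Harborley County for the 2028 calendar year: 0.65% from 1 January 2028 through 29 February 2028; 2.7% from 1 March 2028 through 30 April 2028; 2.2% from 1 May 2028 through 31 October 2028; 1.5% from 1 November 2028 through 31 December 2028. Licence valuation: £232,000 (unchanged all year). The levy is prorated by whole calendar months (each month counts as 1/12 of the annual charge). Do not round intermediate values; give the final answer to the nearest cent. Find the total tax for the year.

£4,427.33

1 January – 29 February 2028: 2 months at 0.65% → £232,000 × 0.65% × 2/12 = £251.3333
1 March – 30 April 2028: 2 months at 2.7% → £232,000 × 2.7% × 2/12 = £1,044.0000
1 May – 31 October 2028: 6 months at 2.2% → £232,000 × 2.2% × 6/12 = £2,552.0000
1 November – 31 December 2028: 2 months at 1.5% → £232,000 × 1.5% × 2/12 = £580.0000
Total = £4,427.3333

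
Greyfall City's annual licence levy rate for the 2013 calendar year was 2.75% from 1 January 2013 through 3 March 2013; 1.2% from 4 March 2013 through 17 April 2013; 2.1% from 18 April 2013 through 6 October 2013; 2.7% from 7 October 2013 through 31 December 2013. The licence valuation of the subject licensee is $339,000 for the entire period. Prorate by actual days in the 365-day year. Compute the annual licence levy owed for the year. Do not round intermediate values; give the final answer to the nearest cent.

1 January – 3 March 2013: 62 days at 2.75% → $339,000 × 2.75% × 62/365 = $1,583.5479
4 March – 17 April 2013: 45 days at 1.2% → $339,000 × 1.2% × 45/365 = $501.5342
18 April – 6 October 2013: 172 days at 2.1% → $339,000 × 2.1% × 172/365 = $3,354.7068
7 October – 31 December 2013: 86 days at 2.7% → $339,000 × 2.7% × 86/365 = $2,156.5973
Total = $7,596.3863

$7,596.39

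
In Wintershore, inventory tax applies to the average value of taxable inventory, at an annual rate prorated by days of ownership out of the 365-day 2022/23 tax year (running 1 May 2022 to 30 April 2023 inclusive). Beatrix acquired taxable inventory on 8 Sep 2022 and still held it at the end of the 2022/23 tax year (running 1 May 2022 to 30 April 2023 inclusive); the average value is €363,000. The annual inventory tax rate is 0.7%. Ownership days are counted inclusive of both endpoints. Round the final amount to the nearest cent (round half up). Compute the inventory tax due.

€1,635.99

Days held (8 Sep 2022 – 30 Apr 2023): 235 out of 365
Tax = €363,000 × 0.7% × 235/365 = €1,635.9863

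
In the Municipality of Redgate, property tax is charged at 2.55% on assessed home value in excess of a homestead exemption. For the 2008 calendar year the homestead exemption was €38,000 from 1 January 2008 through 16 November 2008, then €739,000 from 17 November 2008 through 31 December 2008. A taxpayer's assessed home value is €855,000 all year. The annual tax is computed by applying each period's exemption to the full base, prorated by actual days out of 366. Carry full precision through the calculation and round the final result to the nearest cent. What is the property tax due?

1 January – 16 November 2008: 321 days, exemption €38,000 → (€855,000 − €38,000) × 2.55% × 321/366 = €18,272.0041
17 November – 31 December 2008: 45 days, exemption €739,000 → (€855,000 − €739,000) × 2.55% × 45/366 = €363.6885
Total = €18,635.6926

€18,635.69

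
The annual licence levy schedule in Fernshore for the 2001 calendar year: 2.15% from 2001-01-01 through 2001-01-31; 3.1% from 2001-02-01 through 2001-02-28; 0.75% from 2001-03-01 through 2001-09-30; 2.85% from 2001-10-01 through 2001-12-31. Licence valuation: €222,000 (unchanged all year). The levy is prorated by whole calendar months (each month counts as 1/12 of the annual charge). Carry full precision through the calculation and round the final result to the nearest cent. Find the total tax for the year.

€3,524.25

2001-01-01 to 2001-01-31: 1 month at 2.15% → €222,000 × 2.15% × 1/12 = €397.7500
2001-02-01 to 2001-02-28: 1 month at 3.1% → €222,000 × 3.1% × 1/12 = €573.5000
2001-03-01 to 2001-09-30: 7 months at 0.75% → €222,000 × 0.75% × 7/12 = €971.2500
2001-10-01 to 2001-12-31: 3 months at 2.85% → €222,000 × 2.85% × 3/12 = €1,581.7500
Total = €3,524.2500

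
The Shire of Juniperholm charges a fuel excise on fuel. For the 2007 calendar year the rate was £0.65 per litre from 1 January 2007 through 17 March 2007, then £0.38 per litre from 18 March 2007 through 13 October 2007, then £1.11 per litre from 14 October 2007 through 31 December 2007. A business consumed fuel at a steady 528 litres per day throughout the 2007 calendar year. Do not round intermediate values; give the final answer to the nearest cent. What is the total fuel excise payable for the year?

£114,517.92

1 January – 17 March 2007: 76 days × 528 litres/day = 40,128 litres at £0.65/litre → £26,083.20
18 March – 13 October 2007: 210 days × 528 litres/day = 110,880 litres at £0.38/litre → £42,134.40
14 October – 31 December 2007: 79 days × 528 litres/day = 41,712 litres at £1.11/litre → £46,300.32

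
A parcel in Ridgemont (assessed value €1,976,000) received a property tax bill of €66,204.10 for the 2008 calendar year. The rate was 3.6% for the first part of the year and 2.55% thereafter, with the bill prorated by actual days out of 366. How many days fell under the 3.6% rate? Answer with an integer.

279 days

Let d = days at the first rate; then 366 − d days at the second rate.
€1,976,000 × [3.6%·d + 2.55%·(366−d)] / 366 = €66,204.10
Solving gives d = 279, so the new rate took effect on 6 Oct 2008.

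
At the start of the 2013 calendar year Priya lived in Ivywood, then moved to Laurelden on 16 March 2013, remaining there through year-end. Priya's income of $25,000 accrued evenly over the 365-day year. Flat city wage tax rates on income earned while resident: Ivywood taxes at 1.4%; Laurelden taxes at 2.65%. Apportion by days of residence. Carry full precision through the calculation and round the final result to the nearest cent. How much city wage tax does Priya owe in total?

Ivywood, 1 January – 15 March 2013: 74 days → $25,000 × 1.4% × 74/365 = $70.9589
Laurelden, 16 March – 31 December 2013: 291 days → $25,000 × 2.65% × 291/365 = $528.1849
Total = $599.1438

$599.14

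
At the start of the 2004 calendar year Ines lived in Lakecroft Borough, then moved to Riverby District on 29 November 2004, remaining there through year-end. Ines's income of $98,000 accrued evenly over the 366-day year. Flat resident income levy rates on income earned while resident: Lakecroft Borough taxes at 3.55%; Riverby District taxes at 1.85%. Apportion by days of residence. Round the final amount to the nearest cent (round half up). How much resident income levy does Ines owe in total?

Lakecroft Borough, 1 January – 28 November 2004: 333 days → $98,000 × 3.55% × 333/366 = $3,165.3197
Riverby District, 29 November – 31 December 2004: 33 days → $98,000 × 1.85% × 33/366 = $163.4672
Total = $3,328.7869

$3,328.79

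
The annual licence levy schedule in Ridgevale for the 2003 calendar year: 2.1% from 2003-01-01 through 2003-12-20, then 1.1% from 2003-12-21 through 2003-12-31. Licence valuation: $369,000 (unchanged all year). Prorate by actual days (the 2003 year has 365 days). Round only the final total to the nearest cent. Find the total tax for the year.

$7,637.79

2003-01-01 to 2003-12-20: 354 days at 2.1% → $369,000 × 2.1% × 354/365 = $7,515.4685
2003-12-21 to 2003-12-31: 11 days at 1.1% → $369,000 × 1.1% × 11/365 = $122.3260
Total = $7,637.7945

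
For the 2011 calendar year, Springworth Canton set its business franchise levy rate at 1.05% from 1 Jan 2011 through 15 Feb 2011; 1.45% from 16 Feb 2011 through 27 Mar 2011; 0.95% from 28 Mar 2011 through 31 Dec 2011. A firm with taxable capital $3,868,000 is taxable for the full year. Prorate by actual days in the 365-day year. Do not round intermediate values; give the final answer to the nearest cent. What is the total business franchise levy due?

1 Jan – 15 Feb 2011: 46 days at 1.05% → $3,868,000 × 1.05% × 46/365 = $5,118.4767
16 Feb – 27 Mar 2011: 40 days at 1.45% → $3,868,000 × 1.45% × 40/365 = $6,146.4110
28 Mar – 31 Dec 2011: 279 days at 0.95% → $3,868,000 × 0.95% × 279/365 = $28,088.0384
Total = $39,352.9260

$39,352.93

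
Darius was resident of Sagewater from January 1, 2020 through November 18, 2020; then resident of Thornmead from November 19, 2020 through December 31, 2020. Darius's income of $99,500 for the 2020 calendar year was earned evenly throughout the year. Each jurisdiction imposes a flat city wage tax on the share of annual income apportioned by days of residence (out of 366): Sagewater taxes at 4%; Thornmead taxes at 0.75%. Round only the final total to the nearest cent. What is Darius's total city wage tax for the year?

Sagewater, January 1 – November 18, 2020: 323 days → $99,500 × 4% × 323/366 = $3,512.4044
Thornmead, November 19 – December 31, 2020: 43 days → $99,500 × 0.75% × 43/366 = $87.6742
Total = $3,600.0786

$3,600.08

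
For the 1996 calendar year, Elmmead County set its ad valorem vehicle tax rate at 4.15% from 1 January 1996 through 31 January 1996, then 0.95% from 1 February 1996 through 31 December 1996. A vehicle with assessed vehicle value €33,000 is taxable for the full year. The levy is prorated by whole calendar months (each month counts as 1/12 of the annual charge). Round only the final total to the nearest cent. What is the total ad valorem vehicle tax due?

1 January – 31 January 1996: 1 month at 4.15% → €33,000 × 4.15% × 1/12 = €114.1250
1 February – 31 December 1996: 11 months at 0.95% → €33,000 × 0.95% × 11/12 = €287.3750
Total = €401.5000

€401.50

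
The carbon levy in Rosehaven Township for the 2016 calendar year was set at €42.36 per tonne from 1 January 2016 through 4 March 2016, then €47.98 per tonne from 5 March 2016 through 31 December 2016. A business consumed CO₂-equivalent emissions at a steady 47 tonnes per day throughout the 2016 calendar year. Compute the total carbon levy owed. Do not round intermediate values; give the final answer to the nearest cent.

1 January – 4 March 2016: 64 days × 47 tonnes/day = 3,008 tonnes at €42.36/tonne → €127,418.88
5 March – 31 December 2016: 302 days × 47 tonnes/day = 14,194 tonnes at €47.98/tonne → €681,028.12

€808,447.00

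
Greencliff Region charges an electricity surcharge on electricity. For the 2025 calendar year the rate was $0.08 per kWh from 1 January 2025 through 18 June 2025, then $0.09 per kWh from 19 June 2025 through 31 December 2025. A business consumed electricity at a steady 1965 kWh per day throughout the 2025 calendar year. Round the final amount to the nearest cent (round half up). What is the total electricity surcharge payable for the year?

1 January – 18 June 2025: 169 days × 1965 kWh/day = 332,085 kWh at $0.08/kWh → $26,566.80
19 June – 31 December 2025: 196 days × 1965 kWh/day = 385,140 kWh at $0.09/kWh → $34,662.60

$61,229.40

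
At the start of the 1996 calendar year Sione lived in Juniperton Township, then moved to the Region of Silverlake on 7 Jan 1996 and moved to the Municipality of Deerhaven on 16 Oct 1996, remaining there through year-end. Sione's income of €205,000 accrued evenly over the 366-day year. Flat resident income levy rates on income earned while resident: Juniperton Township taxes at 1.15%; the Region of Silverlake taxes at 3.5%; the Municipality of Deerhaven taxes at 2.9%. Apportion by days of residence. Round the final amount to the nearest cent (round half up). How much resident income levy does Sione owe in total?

€6,837.25

Juniperton Township, 1 Jan – 6 Jan 1996: 6 days → €205,000 × 1.15% × 6/366 = €38.6475
The Region of Silverlake, 7 Jan – 15 Oct 1996: 283 days → €205,000 × 3.5% × 283/366 = €5,547.8825
The Municipality of Deerhaven, 16 Oct – 31 Dec 1996: 77 days → €205,000 × 2.9% × 77/366 = €1,250.7240
Total = €6,837.2541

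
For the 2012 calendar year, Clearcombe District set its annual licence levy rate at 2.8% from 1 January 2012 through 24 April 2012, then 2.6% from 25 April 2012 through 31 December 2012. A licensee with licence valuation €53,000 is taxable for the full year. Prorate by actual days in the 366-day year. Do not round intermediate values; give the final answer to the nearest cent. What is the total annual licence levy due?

€1,411.31

1 January – 24 April 2012: 115 days at 2.8% → €53,000 × 2.8% × 115/366 = €466.2842
25 April – 31 December 2012: 251 days at 2.6% → €53,000 × 2.6% × 251/366 = €945.0219
Total = €1,411.3060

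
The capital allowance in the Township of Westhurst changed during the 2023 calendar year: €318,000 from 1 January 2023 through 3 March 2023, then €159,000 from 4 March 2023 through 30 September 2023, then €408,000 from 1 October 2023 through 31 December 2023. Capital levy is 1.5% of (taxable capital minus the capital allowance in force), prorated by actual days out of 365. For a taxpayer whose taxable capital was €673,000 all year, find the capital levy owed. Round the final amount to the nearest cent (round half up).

€6,363.45

1 January – 3 March 2023: 62 days, exemption €318,000 → (€673,000 − €318,000) × 1.5% × 62/365 = €904.5205
4 March – 30 September 2023: 211 days, exemption €159,000 → (€673,000 − €159,000) × 1.5% × 211/365 = €4,457.0137
1 October – 31 December 2023: 92 days, exemption €408,000 → (€673,000 − €408,000) × 1.5% × 92/365 = €1,001.9178
Total = €6,363.4521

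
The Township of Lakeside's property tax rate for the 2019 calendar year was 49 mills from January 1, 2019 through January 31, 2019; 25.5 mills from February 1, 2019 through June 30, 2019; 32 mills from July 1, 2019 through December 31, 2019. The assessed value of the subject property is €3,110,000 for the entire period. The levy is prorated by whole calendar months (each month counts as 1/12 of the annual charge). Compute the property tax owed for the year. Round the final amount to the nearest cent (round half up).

January 1 – January 31, 2019: 1 month at 49 mills → €3,110,000 × 4.9% × 1/12 = €12,699.1667
February 1 – June 30, 2019: 5 months at 25.5 mills → €3,110,000 × 2.55% × 5/12 = €33,043.7500
July 1 – December 31, 2019: 6 months at 32 mills → €3,110,000 × 3.2% × 6/12 = €49,760.0000
Total = €95,502.9167

€95,502.92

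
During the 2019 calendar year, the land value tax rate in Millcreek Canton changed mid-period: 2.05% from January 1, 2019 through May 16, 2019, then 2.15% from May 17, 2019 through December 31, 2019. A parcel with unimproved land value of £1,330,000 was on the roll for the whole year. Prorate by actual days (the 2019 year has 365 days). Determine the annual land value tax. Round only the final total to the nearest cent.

£28,099.44

January 1 – May 16, 2019: 136 days at 2.05% → £1,330,000 × 2.05% × 136/365 = £10,159.0137
May 17 – December 31, 2019: 229 days at 2.15% → £1,330,000 × 2.15% × 229/365 = £17,940.4247
Total = £28,099.4384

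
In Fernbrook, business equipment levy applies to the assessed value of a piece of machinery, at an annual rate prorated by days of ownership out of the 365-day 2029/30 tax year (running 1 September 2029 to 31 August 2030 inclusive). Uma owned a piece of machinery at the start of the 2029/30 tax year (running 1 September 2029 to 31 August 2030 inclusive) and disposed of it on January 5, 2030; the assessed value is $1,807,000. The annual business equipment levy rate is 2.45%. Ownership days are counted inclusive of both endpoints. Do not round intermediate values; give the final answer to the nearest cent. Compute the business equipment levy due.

$15,404.06

Days held (September 1, 2029 – January 5, 2030): 127 out of 365
Tax = $1,807,000 × 2.45% × 127/365 = $15,404.0562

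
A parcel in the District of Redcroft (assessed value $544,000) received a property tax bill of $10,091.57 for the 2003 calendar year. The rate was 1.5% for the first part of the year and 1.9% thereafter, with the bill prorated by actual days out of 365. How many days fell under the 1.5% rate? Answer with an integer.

Let d = days at the first rate; then 365 − d days at the second rate.
$544,000 × [1.5%·d + 1.9%·(365−d)] / 365 = $10,091.57
Solving gives d = 41, so the new rate took effect on 11 Feb 2003.

41 days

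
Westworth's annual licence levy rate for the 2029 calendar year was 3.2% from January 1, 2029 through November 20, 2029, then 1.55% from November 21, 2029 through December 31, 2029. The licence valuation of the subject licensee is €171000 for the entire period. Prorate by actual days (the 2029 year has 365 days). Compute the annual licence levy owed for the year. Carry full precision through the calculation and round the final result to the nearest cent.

January 1 – November 20, 2029: 324 days at 3.2% → €171000 × 3.2% × 324/365 = €4857.3370
November 21 – December 31, 2029: 41 days at 1.55% → €171000 × 1.55% × 41/365 = €297.7274
Total = €5155.0644

€5155.06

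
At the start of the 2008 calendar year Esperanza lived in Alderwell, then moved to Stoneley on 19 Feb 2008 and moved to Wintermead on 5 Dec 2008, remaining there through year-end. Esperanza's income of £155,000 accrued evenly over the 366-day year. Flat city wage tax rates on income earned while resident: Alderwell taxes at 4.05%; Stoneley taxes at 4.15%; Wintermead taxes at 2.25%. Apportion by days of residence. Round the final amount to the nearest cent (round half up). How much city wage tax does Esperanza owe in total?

£6,194.49

Alderwell, 1 Jan – 18 Feb 2008: 49 days → £155,000 × 4.05% × 49/366 = £840.4303
Stoneley, 19 Feb – 4 Dec 2008: 290 days → £155,000 × 4.15% × 290/366 = £5,096.7896
Wintermead, 5 Dec – 31 Dec 2008: 27 days → £155,000 × 2.25% × 27/366 = £257.2746
Total = £6,194.4945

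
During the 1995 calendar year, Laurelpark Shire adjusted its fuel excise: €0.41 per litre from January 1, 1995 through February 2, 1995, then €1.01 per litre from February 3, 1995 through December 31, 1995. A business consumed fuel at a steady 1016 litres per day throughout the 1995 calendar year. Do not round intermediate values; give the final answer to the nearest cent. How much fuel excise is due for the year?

€354,431.60

January 1 – February 2, 1995: 33 days × 1016 litres/day = 33,528 litres at €0.41/litre → €13,746.48
February 3 – December 31, 1995: 332 days × 1016 litres/day = 337,312 litres at €1.01/litre → €340,685.12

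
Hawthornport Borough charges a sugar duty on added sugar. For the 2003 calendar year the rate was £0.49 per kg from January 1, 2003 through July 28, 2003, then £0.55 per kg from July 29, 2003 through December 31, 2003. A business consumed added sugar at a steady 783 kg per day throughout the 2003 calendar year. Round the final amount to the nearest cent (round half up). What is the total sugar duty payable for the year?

£147368.43

January 1 – July 28, 2003: 209 days × 783 kg/day = 163,647 kg at £0.49/kg → £80187.03
July 29 – December 31, 2003: 156 days × 783 kg/day = 122,148 kg at £0.55/kg → £67181.40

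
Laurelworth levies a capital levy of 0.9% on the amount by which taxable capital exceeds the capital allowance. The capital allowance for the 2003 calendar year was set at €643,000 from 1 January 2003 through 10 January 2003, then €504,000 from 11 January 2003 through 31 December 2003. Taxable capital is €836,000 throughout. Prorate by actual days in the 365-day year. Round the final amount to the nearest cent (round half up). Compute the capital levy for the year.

1 January – 10 January 2003: 10 days, exemption €643,000 → (€836,000 − €643,000) × 0.9% × 10/365 = €47.5890
11 January – 31 December 2003: 355 days, exemption €504,000 → (€836,000 − €504,000) × 0.9% × 355/365 = €2,906.1370
Total = €2,953.7260

€2,953.73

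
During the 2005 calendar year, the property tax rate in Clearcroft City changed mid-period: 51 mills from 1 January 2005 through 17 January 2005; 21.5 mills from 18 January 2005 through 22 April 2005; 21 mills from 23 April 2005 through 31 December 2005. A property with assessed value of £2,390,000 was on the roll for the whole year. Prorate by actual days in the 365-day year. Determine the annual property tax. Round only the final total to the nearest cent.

1 January – 17 January 2005: 17 days at 51 mills → £2,390,000 × 5.1% × 17/365 = £5,677.0685
18 January – 22 April 2005: 95 days at 21.5 mills → £2,390,000 × 2.15% × 95/365 = £13,374.1781
23 April – 31 December 2005: 253 days at 21 mills → £2,390,000 × 2.1% × 253/365 = £34,789.2329
Total = £53,840.4795

£53,840.48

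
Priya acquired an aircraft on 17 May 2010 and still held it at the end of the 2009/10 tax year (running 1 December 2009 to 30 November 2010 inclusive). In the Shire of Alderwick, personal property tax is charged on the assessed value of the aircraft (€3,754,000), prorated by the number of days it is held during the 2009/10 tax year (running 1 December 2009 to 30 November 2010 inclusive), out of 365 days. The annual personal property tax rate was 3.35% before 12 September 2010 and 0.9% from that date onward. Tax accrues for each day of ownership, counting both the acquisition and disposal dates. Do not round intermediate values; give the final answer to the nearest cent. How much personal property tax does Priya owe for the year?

17 May – 11 September 2010: 118 days at 3.35% → €3,754,000 × 3.35% × 118/365 = €40,656.3342
12 September – 30 November 2010: 80 days at 0.9% → €3,754,000 × 0.9% × 80/365 = €7,405.1507
Total = €48,061.4849

€48,061.48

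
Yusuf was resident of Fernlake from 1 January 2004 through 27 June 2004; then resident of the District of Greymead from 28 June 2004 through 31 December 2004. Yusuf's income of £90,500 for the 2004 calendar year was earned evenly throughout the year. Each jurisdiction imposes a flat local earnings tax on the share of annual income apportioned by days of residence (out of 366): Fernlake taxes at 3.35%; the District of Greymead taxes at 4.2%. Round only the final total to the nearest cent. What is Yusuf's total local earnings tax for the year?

£3,424.78

Fernlake, 1 January – 27 June 2004: 179 days → £90,500 × 3.35% × 179/366 = £1,482.7411
The District of Greymead, 28 June – 31 December 2004: 187 days → £90,500 × 4.2% × 187/366 = £1,942.0410
Total = £3,424.7821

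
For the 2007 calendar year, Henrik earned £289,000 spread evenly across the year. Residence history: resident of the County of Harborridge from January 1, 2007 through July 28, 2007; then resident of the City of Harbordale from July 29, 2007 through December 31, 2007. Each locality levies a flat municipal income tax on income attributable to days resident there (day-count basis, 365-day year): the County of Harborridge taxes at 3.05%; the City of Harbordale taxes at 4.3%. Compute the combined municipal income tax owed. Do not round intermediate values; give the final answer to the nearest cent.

£10,358.47

The County of Harborridge, January 1 – July 28, 2007: 209 days → £289,000 × 3.05% × 209/365 = £5,047.2068
The City of Harbordale, July 29 – December 31, 2007: 156 days → £289,000 × 4.3% × 156/365 = £5,311.2658
Total = £10,358.4726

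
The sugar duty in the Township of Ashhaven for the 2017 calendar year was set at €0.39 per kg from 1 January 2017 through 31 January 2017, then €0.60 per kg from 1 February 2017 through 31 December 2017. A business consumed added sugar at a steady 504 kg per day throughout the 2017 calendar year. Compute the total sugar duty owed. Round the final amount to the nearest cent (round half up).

1 January – 31 January 2017: 31 days × 504 kg/day = 15,624 kg at €0.39/kg → €6,093.36
1 February – 31 December 2017: 334 days × 504 kg/day = 168,336 kg at €0.60/kg → €101,001.60

€107,094.96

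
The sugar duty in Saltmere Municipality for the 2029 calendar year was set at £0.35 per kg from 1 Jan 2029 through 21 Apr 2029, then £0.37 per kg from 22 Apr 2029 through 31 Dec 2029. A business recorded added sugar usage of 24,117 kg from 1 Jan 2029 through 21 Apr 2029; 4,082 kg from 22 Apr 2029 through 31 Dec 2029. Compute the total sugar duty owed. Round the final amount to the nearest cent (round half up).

1 Jan – 21 Apr 2029: 24,117 kg at £0.35/kg → £8,440.95
22 Apr – 31 Dec 2029: 4,082 kg at £0.37/kg → £1,510.34

£9,951.29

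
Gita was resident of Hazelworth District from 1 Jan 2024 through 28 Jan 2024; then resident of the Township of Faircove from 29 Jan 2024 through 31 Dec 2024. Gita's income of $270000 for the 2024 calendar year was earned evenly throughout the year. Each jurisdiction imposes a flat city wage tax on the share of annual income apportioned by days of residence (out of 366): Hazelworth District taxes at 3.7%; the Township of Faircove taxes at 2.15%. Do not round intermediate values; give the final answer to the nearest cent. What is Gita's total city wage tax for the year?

Hazelworth District, 1 Jan – 28 Jan 2024: 28 days → $270000 × 3.7% × 28/366 = $764.2623
The Township of Faircove, 29 Jan – 31 Dec 2024: 338 days → $270000 × 2.15% × 338/366 = $5360.9016
Total = $6125.1639

$6125.16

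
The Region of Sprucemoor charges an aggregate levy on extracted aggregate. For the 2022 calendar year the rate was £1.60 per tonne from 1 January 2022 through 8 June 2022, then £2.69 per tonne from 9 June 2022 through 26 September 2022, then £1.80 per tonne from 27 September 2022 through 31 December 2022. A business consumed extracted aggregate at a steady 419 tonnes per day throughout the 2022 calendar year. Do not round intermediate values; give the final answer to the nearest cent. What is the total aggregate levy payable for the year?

1 January – 8 June 2022: 159 days × 419 tonnes/day = 66,621 tonnes at £1.60/tonne → £106,593.60
9 June – 26 September 2022: 110 days × 419 tonnes/day = 46,090 tonnes at £2.69/tonne → £123,982.10
27 September – 31 December 2022: 96 days × 419 tonnes/day = 40,224 tonnes at £1.80/tonne → £72,403.20

£302,978.90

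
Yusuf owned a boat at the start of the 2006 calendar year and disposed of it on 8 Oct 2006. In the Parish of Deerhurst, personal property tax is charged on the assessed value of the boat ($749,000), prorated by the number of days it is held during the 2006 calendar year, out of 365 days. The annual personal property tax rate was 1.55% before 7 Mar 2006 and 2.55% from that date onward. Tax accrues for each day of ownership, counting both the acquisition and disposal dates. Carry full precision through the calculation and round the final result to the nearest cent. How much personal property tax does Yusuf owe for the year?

$13,370.16

1 Jan – 6 Mar 2006: 65 days at 1.55% → $749,000 × 1.55% × 65/365 = $2,067.4452
7 Mar – 8 Oct 2006: 216 days at 2.55% → $749,000 × 2.55% × 216/365 = $11,302.7178
Total = $13,370.1630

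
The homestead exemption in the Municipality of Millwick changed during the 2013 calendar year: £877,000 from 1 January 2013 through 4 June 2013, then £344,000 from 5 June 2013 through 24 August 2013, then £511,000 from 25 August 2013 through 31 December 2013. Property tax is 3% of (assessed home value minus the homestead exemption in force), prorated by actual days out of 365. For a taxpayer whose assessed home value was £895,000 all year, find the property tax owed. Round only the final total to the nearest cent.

£7,969.07

1 January – 4 June 2013: 155 days, exemption £877,000 → (£895,000 − £877,000) × 3% × 155/365 = £229.3151
5 June – 24 August 2013: 81 days, exemption £344,000 → (£895,000 − £344,000) × 3% × 81/365 = £3,668.3014
25 August – 31 December 2013: 129 days, exemption £511,000 → (£895,000 − £511,000) × 3% × 129/365 = £4,071.4521
Total = £7,969.0685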